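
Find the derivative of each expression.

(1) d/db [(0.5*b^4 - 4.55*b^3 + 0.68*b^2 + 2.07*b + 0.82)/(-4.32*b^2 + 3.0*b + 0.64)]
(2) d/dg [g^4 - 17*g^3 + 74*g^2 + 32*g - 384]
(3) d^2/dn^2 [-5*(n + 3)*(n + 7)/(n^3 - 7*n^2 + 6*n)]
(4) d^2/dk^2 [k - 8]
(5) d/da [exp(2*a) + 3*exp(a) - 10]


(1) = (-4.32*b^5 + 24.156*b^4 - 26.02*b^3 + 2.2464*b^2 + 7.9552*b - 1.1352)/(18.6624*b^4 - 25.92*b^3 + 3.4704*b^2 + 3.84*b + 0.4096)
(2) = 4*g^3 - 51*g^2 + 148*g + 32
(3) = 10*(-n^6 - 30*n^5 + 102*n^4 + 704*n^3 - 3465*n^2 + 2646*n - 756)/(n^3*(n^6 - 21*n^5 + 165*n^4 - 595*n^3 + 990*n^2 - 756*n + 216))
(4) = 0
(5) = (2*exp(a) + 3)*exp(a)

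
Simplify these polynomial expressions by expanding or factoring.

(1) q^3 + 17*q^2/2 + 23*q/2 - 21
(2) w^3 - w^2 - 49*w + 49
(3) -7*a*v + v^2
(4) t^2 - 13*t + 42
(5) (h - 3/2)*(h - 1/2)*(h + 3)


(1) = (q - 1)*(q + 7/2)*(q + 6)
(2) = (w - 7)*(w - 1)*(w + 7)
(3) = v*(-7*a + v)
(4) = (t - 7)*(t - 6)
(5) = h^3 + h^2 - 21*h/4 + 9/4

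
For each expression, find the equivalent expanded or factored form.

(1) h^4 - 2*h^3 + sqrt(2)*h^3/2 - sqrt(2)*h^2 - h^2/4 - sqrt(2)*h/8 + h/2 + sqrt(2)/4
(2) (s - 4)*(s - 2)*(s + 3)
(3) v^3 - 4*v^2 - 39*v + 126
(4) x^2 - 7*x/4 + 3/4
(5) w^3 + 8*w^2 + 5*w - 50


(1) = (h - 2)*(h - 1/2)*(h + 1/2)*(h + sqrt(2)/2)
(2) = s^3 - 3*s^2 - 10*s + 24
(3) = (v - 7)*(v - 3)*(v + 6)
(4) = (x - 1)*(x - 3/4)
(5) = (w - 2)*(w + 5)^2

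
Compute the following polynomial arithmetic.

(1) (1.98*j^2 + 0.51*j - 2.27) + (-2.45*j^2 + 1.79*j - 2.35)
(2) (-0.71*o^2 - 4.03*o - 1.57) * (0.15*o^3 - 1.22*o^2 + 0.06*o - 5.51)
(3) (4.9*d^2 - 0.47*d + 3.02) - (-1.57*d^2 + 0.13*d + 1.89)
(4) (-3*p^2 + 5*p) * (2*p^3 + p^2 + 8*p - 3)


(1) = -0.47*j^2 + 2.3*j - 4.62
(2) = -0.1065*o^5 + 0.2617*o^4 + 4.6385*o^3 + 5.5857*o^2 + 22.1111*o + 8.6507
(3) = 6.47*d^2 - 0.6*d + 1.13
(4) = -6*p^5 + 7*p^4 - 19*p^3 + 49*p^2 - 15*p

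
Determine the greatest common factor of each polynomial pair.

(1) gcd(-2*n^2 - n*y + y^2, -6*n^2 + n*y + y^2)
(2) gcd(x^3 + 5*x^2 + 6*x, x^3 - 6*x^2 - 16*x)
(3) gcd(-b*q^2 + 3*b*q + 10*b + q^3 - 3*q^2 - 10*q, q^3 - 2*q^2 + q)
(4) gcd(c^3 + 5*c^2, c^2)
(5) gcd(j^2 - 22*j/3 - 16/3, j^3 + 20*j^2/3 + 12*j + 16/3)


(1) = gcd((-2*n + y)*(n + y), (-2*n + y)*(3*n + y)) = -2*n + y
(2) = gcd(x*(x + 2)*(x + 3), x*(x - 8)*(x + 2)) = x^2 + 2*x
(3) = gcd((-b + q)*(q - 5)*(q + 2), q*(q - 1)^2) = 1
(4) = c^2
(5) = gcd((j - 8)*(j + 2/3), (j + 2/3)*(j + 2)*(j + 4)) = j + 2/3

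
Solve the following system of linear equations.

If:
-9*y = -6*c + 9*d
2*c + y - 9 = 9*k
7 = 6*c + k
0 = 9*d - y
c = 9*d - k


Then:
No Solution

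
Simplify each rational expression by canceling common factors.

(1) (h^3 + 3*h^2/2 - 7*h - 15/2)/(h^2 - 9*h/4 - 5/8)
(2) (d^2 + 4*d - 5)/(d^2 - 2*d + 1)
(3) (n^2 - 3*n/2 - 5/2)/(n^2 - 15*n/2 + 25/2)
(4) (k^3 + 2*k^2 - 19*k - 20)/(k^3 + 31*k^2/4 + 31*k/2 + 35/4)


(1) = (4*h^2 + 16*h + 12)/(4*h + 1)
(2) = (d + 5)/(d - 1)
(3) = (n + 1)/(n - 5)
(4) = (4*k - 16)/(4*k + 7)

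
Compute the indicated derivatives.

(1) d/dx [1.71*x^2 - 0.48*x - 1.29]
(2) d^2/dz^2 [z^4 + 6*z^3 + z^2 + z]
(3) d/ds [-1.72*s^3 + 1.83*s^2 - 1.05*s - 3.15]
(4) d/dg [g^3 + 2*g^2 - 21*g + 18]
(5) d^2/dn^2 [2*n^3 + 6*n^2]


(1) = 3.42*x - 0.48
(2) = 12*z^2 + 36*z + 2
(3) = -5.16*s^2 + 3.66*s - 1.05
(4) = 3*g^2 + 4*g - 21
(5) = 12*n + 12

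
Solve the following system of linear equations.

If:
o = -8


Then:
o = -8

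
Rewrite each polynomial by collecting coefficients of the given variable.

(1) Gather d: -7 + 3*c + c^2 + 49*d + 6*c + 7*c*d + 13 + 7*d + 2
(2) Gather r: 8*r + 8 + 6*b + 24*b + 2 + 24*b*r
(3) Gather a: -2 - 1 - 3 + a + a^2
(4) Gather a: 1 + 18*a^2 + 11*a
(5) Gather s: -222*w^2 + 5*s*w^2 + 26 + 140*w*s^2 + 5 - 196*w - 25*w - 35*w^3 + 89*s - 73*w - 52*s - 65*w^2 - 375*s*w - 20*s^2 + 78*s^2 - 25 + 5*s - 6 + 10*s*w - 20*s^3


(1) = c^2 + 9*c + d*(7*c + 56) + 8
(2) = 30*b + r*(24*b + 8) + 10
(3) = a^2 + a - 6
(4) = 18*a^2 + 11*a + 1
(5) = -20*s^3 + s^2*(140*w + 58) + s*(5*w^2 - 365*w + 42) - 35*w^3 - 287*w^2 - 294*w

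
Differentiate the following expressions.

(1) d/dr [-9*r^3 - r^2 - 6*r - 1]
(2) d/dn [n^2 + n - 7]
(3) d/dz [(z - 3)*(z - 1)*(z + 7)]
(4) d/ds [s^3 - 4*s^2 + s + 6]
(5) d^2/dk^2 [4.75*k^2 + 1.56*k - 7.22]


(1) = -27*r^2 - 2*r - 6
(2) = 2*n + 1
(3) = 3*z^2 + 6*z - 25
(4) = 3*s^2 - 8*s + 1
(5) = 9.50000000000000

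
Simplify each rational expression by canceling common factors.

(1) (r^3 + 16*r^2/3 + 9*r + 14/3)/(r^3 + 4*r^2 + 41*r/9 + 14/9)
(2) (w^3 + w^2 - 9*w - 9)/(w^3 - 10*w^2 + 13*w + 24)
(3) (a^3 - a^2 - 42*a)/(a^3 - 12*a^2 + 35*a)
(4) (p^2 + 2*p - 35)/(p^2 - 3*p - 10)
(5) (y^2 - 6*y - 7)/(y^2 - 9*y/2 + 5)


(1) = (3*r + 6)/(3*r + 2)
(2) = (w + 3)/(w - 8)
(3) = (a + 6)/(a - 5)
(4) = (p + 7)/(p + 2)
(5) = (2*y^2 - 12*y - 14)/(2*y^2 - 9*y + 10)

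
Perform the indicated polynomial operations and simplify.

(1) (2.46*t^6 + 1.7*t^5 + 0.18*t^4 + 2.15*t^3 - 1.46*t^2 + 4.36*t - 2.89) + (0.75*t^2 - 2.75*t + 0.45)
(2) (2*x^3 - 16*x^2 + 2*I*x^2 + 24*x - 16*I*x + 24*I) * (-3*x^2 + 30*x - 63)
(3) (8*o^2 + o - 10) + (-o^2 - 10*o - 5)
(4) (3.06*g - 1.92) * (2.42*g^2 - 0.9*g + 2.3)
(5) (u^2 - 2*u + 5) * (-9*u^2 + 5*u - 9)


(1) = 2.46*t^6 + 1.7*t^5 + 0.18*t^4 + 2.15*t^3 - 0.71*t^2 + 1.61*t - 2.44
(2) = -6*x^5 + 108*x^4 - 6*I*x^4 - 678*x^3 + 108*I*x^3 + 1728*x^2 - 678*I*x^2 - 1512*x + 1728*I*x - 1512*I
(3) = 7*o^2 - 9*o - 15
(4) = 7.4052*g^3 - 7.4004*g^2 + 8.766*g - 4.416
(5) = -9*u^4 + 23*u^3 - 64*u^2 + 43*u - 45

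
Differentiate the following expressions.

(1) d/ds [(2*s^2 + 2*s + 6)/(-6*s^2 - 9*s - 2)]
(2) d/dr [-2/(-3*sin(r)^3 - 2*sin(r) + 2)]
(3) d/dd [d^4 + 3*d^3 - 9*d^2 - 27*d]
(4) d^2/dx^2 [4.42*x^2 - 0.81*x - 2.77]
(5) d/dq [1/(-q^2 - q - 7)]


(1) = 2*(-3*s^2 + 32*s + 25)/(36*s^4 + 108*s^3 + 105*s^2 + 36*s + 4)
(2) = 2*(9*cos(r)^2 - 11)*cos(r)/(3*sin(r)^3 + 2*sin(r) - 2)^2
(3) = 4*d^3 + 9*d^2 - 18*d - 27
(4) = 8.84000000000000
(5) = (2*q + 1)/(q^2 + q + 7)^2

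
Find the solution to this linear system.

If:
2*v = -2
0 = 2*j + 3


Then:
j = -3/2
v = -1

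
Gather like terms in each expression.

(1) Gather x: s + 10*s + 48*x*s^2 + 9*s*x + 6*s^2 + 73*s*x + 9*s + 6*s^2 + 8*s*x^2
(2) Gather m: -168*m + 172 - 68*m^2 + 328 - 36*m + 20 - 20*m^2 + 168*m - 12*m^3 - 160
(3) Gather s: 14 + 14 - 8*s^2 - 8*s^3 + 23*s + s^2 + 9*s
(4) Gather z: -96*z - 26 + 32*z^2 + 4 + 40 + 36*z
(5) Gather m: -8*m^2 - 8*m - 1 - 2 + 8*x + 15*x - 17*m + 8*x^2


(1) = 12*s^2 + 8*s*x^2 + 20*s + x*(48*s^2 + 82*s)
(2) = -12*m^3 - 88*m^2 - 36*m + 360
(3) = -8*s^3 - 7*s^2 + 32*s + 28
(4) = 32*z^2 - 60*z + 18
(5) = -8*m^2 - 25*m + 8*x^2 + 23*x - 3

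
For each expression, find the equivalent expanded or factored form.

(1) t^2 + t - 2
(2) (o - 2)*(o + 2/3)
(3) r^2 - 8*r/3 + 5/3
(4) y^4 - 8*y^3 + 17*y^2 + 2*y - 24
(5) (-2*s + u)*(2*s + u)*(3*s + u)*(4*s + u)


(1) = (t - 1)*(t + 2)
(2) = o^2 - 4*o/3 - 4/3
(3) = (r - 5/3)*(r - 1)
(4) = (y - 4)*(y - 3)*(y - 2)*(y + 1)
(5) = -48*s^4 - 28*s^3*u + 8*s^2*u^2 + 7*s*u^3 + u^4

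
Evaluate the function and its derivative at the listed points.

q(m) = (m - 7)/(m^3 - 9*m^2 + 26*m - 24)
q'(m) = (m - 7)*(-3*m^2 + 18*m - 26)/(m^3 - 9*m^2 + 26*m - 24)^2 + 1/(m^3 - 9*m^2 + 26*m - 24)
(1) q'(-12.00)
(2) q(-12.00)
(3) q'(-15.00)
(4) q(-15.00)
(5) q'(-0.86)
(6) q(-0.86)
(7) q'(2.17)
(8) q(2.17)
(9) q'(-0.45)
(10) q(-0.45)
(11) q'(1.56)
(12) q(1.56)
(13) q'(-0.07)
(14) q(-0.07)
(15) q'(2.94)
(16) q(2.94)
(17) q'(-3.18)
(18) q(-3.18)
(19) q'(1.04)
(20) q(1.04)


(1) = 0.00
(2) = 0.01
(3) = 0.00
(4) = 0.00
(5) = 0.10
(6) = 0.15
(7) = 81.15
(8) = -18.71
(9) = 0.16
(10) = 0.20
(11) = 11.24
(12) = 3.52
(13) = 0.25
(14) = 0.27
(15) = -1106.95
(16) = -67.91
(17) = 0.02
(18) = 0.04
(19) = 1.84
(20) = 1.07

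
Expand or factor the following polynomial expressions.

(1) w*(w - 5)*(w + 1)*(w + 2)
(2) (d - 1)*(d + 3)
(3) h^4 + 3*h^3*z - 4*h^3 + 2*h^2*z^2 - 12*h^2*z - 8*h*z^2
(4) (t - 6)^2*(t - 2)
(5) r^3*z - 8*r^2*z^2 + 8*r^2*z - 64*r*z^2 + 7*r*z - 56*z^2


(1) = w^4 - 2*w^3 - 13*w^2 - 10*w
(2) = d^2 + 2*d - 3
(3) = h*(h - 4)*(h + z)*(h + 2*z)
(4) = t^3 - 14*t^2 + 60*t - 72
(5) = (r + 7)*(r - 8*z)*(r*z + z)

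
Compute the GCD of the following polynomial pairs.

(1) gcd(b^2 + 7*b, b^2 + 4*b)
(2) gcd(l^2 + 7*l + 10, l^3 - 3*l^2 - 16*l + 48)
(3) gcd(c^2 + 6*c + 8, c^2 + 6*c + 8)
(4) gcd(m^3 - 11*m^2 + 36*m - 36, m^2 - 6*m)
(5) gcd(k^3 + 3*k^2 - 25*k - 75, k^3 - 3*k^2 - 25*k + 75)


(1) = b
(2) = 1
(3) = c^2 + 6*c + 8
(4) = m - 6
(5) = k^2 - 25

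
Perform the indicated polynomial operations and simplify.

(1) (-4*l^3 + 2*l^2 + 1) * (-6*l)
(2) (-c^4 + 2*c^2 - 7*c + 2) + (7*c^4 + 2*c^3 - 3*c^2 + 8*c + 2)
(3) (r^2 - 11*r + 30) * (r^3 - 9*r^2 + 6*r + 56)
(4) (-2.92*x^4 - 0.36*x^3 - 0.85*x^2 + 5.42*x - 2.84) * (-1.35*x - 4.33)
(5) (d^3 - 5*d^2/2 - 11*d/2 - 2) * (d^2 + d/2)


(1) = 24*l^4 - 12*l^3 - 6*l
(2) = 6*c^4 + 2*c^3 - c^2 + c + 4
(3) = r^5 - 20*r^4 + 135*r^3 - 280*r^2 - 436*r + 1680
(4) = 3.942*x^5 + 13.1296*x^4 + 2.7063*x^3 - 3.6365*x^2 - 19.6346*x + 12.2972
(5) = d^5 - 2*d^4 - 27*d^3/4 - 19*d^2/4 - d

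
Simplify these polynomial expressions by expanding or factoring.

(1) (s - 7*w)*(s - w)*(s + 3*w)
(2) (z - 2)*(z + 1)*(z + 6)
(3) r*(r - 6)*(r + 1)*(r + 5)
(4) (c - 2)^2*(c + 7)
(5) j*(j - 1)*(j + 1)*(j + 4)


(1) = s^3 - 5*s^2*w - 17*s*w^2 + 21*w^3
(2) = z^3 + 5*z^2 - 8*z - 12
(3) = r^4 - 31*r^2 - 30*r
(4) = c^3 + 3*c^2 - 24*c + 28
(5) = j^4 + 4*j^3 - j^2 - 4*j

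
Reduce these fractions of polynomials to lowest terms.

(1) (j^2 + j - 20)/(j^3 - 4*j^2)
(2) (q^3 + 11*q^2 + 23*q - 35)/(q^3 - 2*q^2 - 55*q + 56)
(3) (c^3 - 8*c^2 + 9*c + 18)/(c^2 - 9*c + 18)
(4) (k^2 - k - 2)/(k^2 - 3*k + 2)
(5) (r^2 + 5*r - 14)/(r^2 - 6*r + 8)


(1) = (j + 5)/j^2
(2) = (q + 5)/(q - 8)
(3) = c + 1
(4) = (k + 1)/(k - 1)
(5) = (r + 7)/(r - 4)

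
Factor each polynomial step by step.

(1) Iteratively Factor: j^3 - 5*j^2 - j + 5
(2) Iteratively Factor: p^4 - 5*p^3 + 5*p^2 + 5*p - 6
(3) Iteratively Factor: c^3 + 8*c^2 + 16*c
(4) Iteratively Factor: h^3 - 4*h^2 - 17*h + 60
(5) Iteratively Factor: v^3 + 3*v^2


(1) = (j - 1)*(j^2 - 4*j - 5) = (j - 1)*(j + 1)*(j - 5)
(2) = (p - 1)*(p^3 - 4*p^2 + p + 6) = (p - 2)*(p - 1)*(p^2 - 2*p - 3) = (p - 3)*(p - 2)*(p - 1)*(p + 1)
(3) = (c + 4)*(c^2 + 4*c) = c*(c + 4)*(c + 4)
(4) = (h - 3)*(h^2 - h - 20) = (h - 3)*(h + 4)*(h - 5)
(5) = (v)*(v^2 + 3*v) = v*(v + 3)*(v)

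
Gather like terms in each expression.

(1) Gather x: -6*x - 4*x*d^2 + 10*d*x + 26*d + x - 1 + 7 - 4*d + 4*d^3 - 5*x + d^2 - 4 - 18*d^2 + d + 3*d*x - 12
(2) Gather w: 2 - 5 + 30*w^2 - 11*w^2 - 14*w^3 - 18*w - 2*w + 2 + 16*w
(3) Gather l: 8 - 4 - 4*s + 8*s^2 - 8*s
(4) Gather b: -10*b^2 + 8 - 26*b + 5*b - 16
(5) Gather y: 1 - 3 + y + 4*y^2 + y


(1) = 4*d^3 - 17*d^2 + 23*d + x*(-4*d^2 + 13*d - 10) - 10
(2) = -14*w^3 + 19*w^2 - 4*w - 1
(3) = 8*s^2 - 12*s + 4
(4) = -10*b^2 - 21*b - 8
(5) = 4*y^2 + 2*y - 2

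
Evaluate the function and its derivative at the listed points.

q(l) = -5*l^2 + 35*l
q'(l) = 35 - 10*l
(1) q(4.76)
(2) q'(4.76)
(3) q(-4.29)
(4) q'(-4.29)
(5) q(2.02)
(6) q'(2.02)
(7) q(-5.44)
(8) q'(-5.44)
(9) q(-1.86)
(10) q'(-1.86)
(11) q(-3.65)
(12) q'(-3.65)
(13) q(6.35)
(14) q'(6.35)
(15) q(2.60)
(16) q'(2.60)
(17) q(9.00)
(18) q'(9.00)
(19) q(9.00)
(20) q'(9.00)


(1) = 53.31
(2) = -12.60
(3) = -242.17
(4) = 77.90
(5) = 50.30
(6) = 14.80
(7) = -338.37
(8) = 89.40
(9) = -82.40
(10) = 53.60
(11) = -194.36
(12) = 71.50
(13) = 20.64
(14) = -28.50
(15) = 57.20
(16) = 9.00
(17) = -90.00
(18) = -55.00
(19) = -90.00
(20) = -55.00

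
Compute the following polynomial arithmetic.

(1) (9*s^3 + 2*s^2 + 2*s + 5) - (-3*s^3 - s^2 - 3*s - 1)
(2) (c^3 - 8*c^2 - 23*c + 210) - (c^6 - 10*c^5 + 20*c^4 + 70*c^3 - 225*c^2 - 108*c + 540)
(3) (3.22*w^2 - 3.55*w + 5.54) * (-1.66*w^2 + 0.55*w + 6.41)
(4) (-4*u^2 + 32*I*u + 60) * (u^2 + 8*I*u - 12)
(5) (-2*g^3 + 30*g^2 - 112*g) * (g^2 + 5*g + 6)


(1) = 12*s^3 + 3*s^2 + 5*s + 6
(2) = -c^6 + 10*c^5 - 20*c^4 - 69*c^3 + 217*c^2 + 85*c - 330
(3) = -5.3452*w^4 + 7.664*w^3 + 9.4913*w^2 - 19.7085*w + 35.5114
(4) = -4*u^4 - 148*u^2 + 96*I*u - 720
(5) = -2*g^5 + 20*g^4 + 26*g^3 - 380*g^2 - 672*g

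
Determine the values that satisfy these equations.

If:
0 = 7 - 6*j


Then:
j = 7/6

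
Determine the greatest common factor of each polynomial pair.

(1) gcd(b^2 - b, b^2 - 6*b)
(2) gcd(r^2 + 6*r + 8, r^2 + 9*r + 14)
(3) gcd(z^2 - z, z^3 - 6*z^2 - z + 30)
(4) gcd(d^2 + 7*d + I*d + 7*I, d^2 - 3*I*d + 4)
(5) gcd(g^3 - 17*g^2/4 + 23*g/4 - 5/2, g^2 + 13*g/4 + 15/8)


(1) = gcd(b*(b - 1), b*(b - 6)) = b
(2) = r + 2
(3) = gcd(z*(z - 1), (z - 5)*(z - 3)*(z + 2)) = 1
(4) = gcd((d + 7)*(d + I), (d - 4*I)*(d + I)) = d + I
(5) = 1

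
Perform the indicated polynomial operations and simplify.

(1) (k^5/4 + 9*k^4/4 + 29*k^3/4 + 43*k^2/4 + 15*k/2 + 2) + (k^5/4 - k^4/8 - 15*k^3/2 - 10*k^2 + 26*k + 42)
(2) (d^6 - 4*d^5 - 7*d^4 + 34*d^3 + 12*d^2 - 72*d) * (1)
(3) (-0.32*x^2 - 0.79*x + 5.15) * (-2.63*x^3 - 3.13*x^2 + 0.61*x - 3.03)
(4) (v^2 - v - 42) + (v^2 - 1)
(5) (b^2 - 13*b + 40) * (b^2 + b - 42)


(1) = k^5/2 + 17*k^4/8 - k^3/4 + 3*k^2/4 + 67*k/2 + 44
(2) = d^6 - 4*d^5 - 7*d^4 + 34*d^3 + 12*d^2 - 72*d
(3) = 0.8416*x^5 + 3.0793*x^4 - 11.267*x^3 - 15.6318*x^2 + 5.5352*x - 15.6045
(4) = 2*v^2 - v - 43
(5) = b^4 - 12*b^3 - 15*b^2 + 586*b - 1680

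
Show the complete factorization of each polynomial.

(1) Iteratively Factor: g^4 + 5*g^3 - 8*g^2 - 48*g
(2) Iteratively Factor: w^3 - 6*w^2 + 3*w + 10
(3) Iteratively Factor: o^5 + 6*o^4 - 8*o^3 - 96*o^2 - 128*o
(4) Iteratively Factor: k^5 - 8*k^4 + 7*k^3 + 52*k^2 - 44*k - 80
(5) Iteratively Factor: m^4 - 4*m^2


(1) = (g + 4)*(g^3 + g^2 - 12*g) = g*(g + 4)*(g^2 + g - 12) = g*(g + 4)^2*(g - 3)
(2) = (w - 2)*(w^2 - 4*w - 5) = (w - 5)*(w - 2)*(w + 1)
(3) = (o + 4)*(o^4 + 2*o^3 - 16*o^2 - 32*o) = (o + 2)*(o + 4)*(o^3 - 16*o) = (o - 4)*(o + 2)*(o + 4)*(o^2 + 4*o) = (o - 4)*(o + 2)*(o + 4)^2*(o)
(4) = (k - 5)*(k^4 - 3*k^3 - 8*k^2 + 12*k + 16) = (k - 5)*(k + 2)*(k^3 - 5*k^2 + 2*k + 8) = (k - 5)*(k - 2)*(k + 2)*(k^2 - 3*k - 4) = (k - 5)*(k - 4)*(k - 2)*(k + 2)*(k + 1)
(5) = (m)*(m^3 - 4*m) = m^2*(m^2 - 4) = m^2*(m - 2)*(m + 2)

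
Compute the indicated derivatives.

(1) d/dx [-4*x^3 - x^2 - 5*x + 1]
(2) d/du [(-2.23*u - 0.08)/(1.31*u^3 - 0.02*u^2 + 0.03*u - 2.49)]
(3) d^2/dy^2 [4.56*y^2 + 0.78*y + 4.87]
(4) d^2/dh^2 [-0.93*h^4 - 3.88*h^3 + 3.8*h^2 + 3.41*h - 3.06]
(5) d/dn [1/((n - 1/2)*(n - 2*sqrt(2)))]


(1) = -12*x^2 - 2*x - 5
(2) = (5.8426*u^3 + 0.2698*u^2 - 0.0032*u + 5.5551)/(1.7161*u^6 - 0.0524*u^5 + 0.079*u^4 - 6.525*u^3 + 0.1005*u^2 - 0.1494*u + 6.2001)
(3) = 9.12000000000000
(4) = -11.16*h^2 - 23.28*h + 7.6
(5) = 2*(2*(1 - 2*n)*(n - 2*sqrt(2))^2 + (-n + 2*sqrt(2))*(2*n - 1)^2)/((n - 2*sqrt(2))^3*(2*n - 1)^3)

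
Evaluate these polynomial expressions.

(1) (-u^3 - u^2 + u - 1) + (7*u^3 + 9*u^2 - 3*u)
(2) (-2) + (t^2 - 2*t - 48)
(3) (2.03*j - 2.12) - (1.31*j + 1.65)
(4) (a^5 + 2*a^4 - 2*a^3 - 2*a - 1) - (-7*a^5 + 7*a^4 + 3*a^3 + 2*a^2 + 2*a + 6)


(1) = 6*u^3 + 8*u^2 - 2*u - 1
(2) = t^2 - 2*t - 50
(3) = 0.72*j - 3.77
(4) = 8*a^5 - 5*a^4 - 5*a^3 - 2*a^2 - 4*a - 7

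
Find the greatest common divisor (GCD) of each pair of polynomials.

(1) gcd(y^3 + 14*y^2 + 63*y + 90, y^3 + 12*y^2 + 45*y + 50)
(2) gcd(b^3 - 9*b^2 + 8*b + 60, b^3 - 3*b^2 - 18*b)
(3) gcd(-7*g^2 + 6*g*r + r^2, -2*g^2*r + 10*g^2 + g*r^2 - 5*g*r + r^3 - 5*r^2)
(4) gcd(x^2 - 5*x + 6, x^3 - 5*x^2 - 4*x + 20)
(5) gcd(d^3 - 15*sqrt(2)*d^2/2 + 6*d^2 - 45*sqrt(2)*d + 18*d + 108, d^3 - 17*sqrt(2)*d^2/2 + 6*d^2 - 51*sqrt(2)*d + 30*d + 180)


(1) = gcd((y + 3)*(y + 5)*(y + 6), (y + 2)*(y + 5)^2) = y + 5
(2) = b - 6
(3) = -g + r
(4) = x - 2
(5) = d^2 + d*(6 - 6*sqrt(2)) - 36*sqrt(2)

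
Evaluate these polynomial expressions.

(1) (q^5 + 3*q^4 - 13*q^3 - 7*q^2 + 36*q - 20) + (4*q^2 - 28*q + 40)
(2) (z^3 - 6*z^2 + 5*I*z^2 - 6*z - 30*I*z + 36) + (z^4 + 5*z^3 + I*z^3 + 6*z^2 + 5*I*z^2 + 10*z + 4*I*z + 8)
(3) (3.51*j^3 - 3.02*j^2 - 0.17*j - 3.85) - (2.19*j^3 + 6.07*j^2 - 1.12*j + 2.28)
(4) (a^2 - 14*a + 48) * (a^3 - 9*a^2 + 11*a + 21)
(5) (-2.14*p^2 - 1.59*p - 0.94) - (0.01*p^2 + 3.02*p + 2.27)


(1) = q^5 + 3*q^4 - 13*q^3 - 3*q^2 + 8*q + 20
(2) = z^4 + 6*z^3 + I*z^3 + 10*I*z^2 + 4*z - 26*I*z + 44
(3) = 1.32*j^3 - 9.09*j^2 + 0.95*j - 6.13
(4) = a^5 - 23*a^4 + 185*a^3 - 565*a^2 + 234*a + 1008
(5) = -2.15*p^2 - 4.61*p - 3.21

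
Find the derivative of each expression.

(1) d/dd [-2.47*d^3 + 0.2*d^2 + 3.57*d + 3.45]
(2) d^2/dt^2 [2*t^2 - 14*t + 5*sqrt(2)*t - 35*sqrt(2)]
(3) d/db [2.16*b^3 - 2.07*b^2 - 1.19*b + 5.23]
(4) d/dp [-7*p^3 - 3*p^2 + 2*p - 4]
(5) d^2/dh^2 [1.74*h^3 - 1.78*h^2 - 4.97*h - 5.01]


(1) = -7.41*d^2 + 0.4*d + 3.57
(2) = 4
(3) = 6.48*b^2 - 4.14*b - 1.19
(4) = -21*p^2 - 6*p + 2
(5) = 10.44*h - 3.56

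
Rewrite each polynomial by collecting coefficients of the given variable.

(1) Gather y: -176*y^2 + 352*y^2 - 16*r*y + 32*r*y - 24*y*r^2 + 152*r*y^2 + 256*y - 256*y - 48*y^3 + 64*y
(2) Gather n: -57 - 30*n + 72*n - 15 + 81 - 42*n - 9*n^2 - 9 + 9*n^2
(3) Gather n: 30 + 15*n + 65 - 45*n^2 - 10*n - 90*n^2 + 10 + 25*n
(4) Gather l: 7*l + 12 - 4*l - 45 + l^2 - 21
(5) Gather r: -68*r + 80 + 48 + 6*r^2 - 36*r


(1) = -48*y^3 + y^2*(152*r + 176) + y*(-24*r^2 + 16*r + 64)
(2) = 0
(3) = -135*n^2 + 30*n + 105
(4) = l^2 + 3*l - 54
(5) = 6*r^2 - 104*r + 128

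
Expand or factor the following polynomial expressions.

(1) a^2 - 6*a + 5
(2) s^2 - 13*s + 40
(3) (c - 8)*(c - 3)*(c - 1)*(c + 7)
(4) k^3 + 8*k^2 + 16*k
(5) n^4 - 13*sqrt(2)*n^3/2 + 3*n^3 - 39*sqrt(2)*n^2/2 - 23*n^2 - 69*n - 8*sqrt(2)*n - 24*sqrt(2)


(1) = (a - 5)*(a - 1)
(2) = (s - 8)*(s - 5)
(3) = c^4 - 5*c^3 - 49*c^2 + 221*c - 168
(4) = k*(k + 4)^2
(5) = (n + 3)*(n - 8*sqrt(2))*(n + sqrt(2)/2)*(n + sqrt(2))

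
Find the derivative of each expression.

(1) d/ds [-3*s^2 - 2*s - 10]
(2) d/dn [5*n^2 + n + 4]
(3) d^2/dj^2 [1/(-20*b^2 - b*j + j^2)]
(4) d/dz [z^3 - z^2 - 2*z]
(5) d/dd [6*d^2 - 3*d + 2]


(1) = -6*s - 2
(2) = 10*n + 1
(3) = 2*(-20*b^2 - b*j + j^2 - (b - 2*j)^2)/(20*b^2 + b*j - j^2)^3
(4) = 3*z^2 - 2*z - 2
(5) = 12*d - 3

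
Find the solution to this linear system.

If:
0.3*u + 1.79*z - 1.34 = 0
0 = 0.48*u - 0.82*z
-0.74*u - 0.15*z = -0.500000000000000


Then:
No Solution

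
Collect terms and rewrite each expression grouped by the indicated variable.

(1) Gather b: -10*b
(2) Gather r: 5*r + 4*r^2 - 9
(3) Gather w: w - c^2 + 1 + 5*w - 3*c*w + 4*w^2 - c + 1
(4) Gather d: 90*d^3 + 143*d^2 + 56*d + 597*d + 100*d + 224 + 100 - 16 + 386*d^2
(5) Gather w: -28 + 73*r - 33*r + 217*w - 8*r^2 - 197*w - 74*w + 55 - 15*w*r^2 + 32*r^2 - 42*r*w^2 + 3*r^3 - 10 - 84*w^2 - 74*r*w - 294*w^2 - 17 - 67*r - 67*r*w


(1) = -10*b
(2) = 4*r^2 + 5*r - 9
(3) = -c^2 - c + 4*w^2 + w*(6 - 3*c) + 2
(4) = 90*d^3 + 529*d^2 + 753*d + 308
(5) = 3*r^3 + 24*r^2 - 27*r + w^2*(-42*r - 378) + w*(-15*r^2 - 141*r - 54)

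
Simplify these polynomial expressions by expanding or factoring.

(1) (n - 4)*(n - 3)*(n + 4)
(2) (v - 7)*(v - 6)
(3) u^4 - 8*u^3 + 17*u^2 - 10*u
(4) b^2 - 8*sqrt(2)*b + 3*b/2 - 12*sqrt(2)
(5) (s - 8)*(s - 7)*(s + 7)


(1) = n^3 - 3*n^2 - 16*n + 48
(2) = v^2 - 13*v + 42
(3) = u*(u - 5)*(u - 2)*(u - 1)
(4) = (b + 3/2)*(b - 8*sqrt(2))
(5) = s^3 - 8*s^2 - 49*s + 392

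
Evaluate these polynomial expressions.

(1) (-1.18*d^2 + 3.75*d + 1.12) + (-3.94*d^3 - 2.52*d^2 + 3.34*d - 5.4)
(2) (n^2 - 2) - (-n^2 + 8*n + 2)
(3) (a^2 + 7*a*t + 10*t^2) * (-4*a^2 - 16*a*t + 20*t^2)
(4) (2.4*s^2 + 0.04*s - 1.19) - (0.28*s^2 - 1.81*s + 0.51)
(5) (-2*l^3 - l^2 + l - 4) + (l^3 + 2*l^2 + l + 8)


(1) = -3.94*d^3 - 3.7*d^2 + 7.09*d - 4.28
(2) = 2*n^2 - 8*n - 4
(3) = -4*a^4 - 44*a^3*t - 132*a^2*t^2 - 20*a*t^3 + 200*t^4
(4) = 2.12*s^2 + 1.85*s - 1.7
(5) = -l^3 + l^2 + 2*l + 4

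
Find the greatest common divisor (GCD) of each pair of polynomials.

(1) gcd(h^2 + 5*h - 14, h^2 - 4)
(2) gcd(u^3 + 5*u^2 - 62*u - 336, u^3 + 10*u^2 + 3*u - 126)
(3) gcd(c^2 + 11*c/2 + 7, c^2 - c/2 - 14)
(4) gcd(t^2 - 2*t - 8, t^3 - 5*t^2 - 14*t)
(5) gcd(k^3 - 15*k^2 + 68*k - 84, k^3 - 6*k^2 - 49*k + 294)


(1) = h - 2
(2) = gcd((u - 8)*(u + 6)*(u + 7), (u - 3)*(u + 6)*(u + 7)) = u^2 + 13*u + 42
(3) = gcd((c + 2)*(c + 7/2), (c - 4)*(c + 7/2)) = c + 7/2
(4) = t + 2
(5) = k^2 - 13*k + 42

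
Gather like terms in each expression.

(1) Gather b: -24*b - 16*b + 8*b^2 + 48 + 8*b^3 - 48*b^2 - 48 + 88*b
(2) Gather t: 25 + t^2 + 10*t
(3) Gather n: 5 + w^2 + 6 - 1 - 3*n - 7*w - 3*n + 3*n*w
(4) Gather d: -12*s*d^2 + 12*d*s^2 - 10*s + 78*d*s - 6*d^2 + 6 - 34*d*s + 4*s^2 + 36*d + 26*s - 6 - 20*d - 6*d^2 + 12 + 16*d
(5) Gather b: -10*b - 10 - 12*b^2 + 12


(1) = 8*b^3 - 40*b^2 + 48*b
(2) = t^2 + 10*t + 25
(3) = n*(3*w - 6) + w^2 - 7*w + 10
(4) = d^2*(-12*s - 12) + d*(12*s^2 + 44*s + 32) + 4*s^2 + 16*s + 12
(5) = -12*b^2 - 10*b + 2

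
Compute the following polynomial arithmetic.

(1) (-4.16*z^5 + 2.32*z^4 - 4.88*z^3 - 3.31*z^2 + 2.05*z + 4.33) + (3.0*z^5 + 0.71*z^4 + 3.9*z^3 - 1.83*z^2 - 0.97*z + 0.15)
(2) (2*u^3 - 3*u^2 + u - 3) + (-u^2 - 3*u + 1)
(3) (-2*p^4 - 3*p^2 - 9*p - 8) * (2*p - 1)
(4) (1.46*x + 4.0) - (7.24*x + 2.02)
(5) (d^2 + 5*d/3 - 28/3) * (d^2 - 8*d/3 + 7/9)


(1) = -1.16*z^5 + 3.03*z^4 - 0.98*z^3 - 5.14*z^2 + 1.08*z + 4.48
(2) = 2*u^3 - 4*u^2 - 2*u - 2
(3) = -4*p^5 + 2*p^4 - 6*p^3 - 15*p^2 - 7*p + 8
(4) = 1.98 - 5.78*x
(5) = d^4 - d^3 - 13*d^2 + 707*d/27 - 196/27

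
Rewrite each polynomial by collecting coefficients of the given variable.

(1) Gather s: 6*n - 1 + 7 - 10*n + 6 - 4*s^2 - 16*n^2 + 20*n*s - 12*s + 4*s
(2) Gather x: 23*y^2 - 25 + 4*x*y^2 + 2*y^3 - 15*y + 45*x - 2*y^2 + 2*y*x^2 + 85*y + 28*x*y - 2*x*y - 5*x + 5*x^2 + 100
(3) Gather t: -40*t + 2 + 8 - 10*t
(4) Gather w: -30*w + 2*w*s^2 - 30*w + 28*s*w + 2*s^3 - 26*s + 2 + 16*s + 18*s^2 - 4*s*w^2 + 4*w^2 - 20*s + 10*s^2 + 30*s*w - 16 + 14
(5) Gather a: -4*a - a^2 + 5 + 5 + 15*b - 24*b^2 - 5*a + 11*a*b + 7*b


(1) = -16*n^2 - 4*n - 4*s^2 + s*(20*n - 8) + 12
(2) = x^2*(2*y + 5) + x*(4*y^2 + 26*y + 40) + 2*y^3 + 21*y^2 + 70*y + 75
(3) = 10 - 50*t
(4) = 2*s^3 + 28*s^2 - 30*s + w^2*(4 - 4*s) + w*(2*s^2 + 58*s - 60)
(5) = -a^2 + a*(11*b - 9) - 24*b^2 + 22*b + 10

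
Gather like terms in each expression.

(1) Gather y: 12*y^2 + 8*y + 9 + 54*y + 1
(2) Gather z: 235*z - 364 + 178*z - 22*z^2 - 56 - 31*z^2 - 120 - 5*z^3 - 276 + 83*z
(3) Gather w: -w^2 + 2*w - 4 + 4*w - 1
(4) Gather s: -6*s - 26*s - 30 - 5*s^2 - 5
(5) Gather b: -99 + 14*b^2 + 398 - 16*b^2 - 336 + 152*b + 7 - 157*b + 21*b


(1) = 12*y^2 + 62*y + 10
(2) = -5*z^3 - 53*z^2 + 496*z - 816
(3) = -w^2 + 6*w - 5
(4) = -5*s^2 - 32*s - 35
(5) = -2*b^2 + 16*b - 30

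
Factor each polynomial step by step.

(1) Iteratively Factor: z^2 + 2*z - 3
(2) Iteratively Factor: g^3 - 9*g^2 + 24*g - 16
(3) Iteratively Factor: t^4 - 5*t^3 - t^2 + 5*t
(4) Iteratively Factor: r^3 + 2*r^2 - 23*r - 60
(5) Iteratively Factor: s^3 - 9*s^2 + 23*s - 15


(1) = (z - 1)*(z + 3)
(2) = (g - 4)*(g^2 - 5*g + 4) = (g - 4)^2*(g - 1)
(3) = (t - 5)*(t^3 - t) = t*(t - 5)*(t^2 - 1) = t*(t - 5)*(t - 1)*(t + 1)
(4) = (r - 5)*(r^2 + 7*r + 12) = (r - 5)*(r + 3)*(r + 4)
(5) = (s - 1)*(s^2 - 8*s + 15) = (s - 3)*(s - 1)*(s - 5)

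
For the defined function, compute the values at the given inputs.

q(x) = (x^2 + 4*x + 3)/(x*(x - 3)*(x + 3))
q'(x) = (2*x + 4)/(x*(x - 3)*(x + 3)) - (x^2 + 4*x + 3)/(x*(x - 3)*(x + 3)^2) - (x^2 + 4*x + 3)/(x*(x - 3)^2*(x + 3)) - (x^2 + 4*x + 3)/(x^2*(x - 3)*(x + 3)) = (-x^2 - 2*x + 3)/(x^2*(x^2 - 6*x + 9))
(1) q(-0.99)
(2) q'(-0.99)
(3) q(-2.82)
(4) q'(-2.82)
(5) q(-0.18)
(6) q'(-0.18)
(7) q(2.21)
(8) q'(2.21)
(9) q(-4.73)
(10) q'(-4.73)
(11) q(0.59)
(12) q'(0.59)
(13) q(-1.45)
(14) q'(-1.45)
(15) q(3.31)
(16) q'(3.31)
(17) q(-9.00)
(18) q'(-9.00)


(1) = 0.00
(2) = 0.26
(3) = -0.11
(4) = 0.00
(5) = 1.43
(6) = 10.16
(7) = -1.84
(8) = -2.07
(9) = -0.10
(10) = -0.01
(11) = -1.12
(12) = 0.73
(13) = -0.07
(14) = 0.09
(15) = 4.20
(16) = -13.84
(17) = -0.07
(18) = -0.01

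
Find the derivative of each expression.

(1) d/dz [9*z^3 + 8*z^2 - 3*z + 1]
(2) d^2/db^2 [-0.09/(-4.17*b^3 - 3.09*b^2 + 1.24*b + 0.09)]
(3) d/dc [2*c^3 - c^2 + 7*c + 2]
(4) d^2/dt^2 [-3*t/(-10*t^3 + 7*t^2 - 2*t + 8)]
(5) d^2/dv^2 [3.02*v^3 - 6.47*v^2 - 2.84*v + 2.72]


(1) = 27*z^2 + 16*z - 3
(2) = (-(2.2518*b + 0.5562)*(4.17*b^3 + 3.09*b^2 - 1.24*b - 0.09) + 0.09*(12.51*b^2 + 6.18*b - 1.24)*(25.02*b^2 + 12.36*b - 2.48))/(4.17*b^3 + 3.09*b^2 - 1.24*b - 0.09)^3
(3) = 6*c^2 - 2*c + 7
(4) = 6*(4*t*(15*t^2 - 7*t + 1)^2 + (-30*t^2 - t*(30*t - 7) + 14*t - 2)*(10*t^3 - 7*t^2 + 2*t - 8))/(10*t^3 - 7*t^2 + 2*t - 8)^3
(5) = 18.12*v - 12.94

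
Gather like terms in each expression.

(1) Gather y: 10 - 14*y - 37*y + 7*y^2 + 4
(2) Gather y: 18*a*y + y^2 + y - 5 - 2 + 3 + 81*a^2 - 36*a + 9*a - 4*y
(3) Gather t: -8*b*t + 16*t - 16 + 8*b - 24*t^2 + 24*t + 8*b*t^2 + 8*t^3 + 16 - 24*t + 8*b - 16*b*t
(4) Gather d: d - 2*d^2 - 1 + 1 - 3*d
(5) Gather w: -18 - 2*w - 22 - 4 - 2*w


(1) = 7*y^2 - 51*y + 14
(2) = 81*a^2 - 27*a + y^2 + y*(18*a - 3) - 4
(3) = 16*b + 8*t^3 + t^2*(8*b - 24) + t*(16 - 24*b)
(4) = -2*d^2 - 2*d
(5) = -4*w - 44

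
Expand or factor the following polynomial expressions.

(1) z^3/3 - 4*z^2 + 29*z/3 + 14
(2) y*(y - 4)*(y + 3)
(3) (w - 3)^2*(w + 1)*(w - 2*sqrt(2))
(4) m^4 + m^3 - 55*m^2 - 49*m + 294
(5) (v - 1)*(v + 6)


(1) = (z/3 + 1/3)*(z - 7)*(z - 6)
(2) = y^3 - y^2 - 12*y
(3) = w^4 - 5*w^3 - 2*sqrt(2)*w^3 + 3*w^2 + 10*sqrt(2)*w^2 - 6*sqrt(2)*w + 9*w - 18*sqrt(2)
(4) = (m - 7)*(m - 2)*(m + 3)*(m + 7)
(5) = v^2 + 5*v - 6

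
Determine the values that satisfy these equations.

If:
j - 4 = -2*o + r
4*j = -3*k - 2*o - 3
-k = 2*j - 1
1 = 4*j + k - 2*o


Then:
No Solution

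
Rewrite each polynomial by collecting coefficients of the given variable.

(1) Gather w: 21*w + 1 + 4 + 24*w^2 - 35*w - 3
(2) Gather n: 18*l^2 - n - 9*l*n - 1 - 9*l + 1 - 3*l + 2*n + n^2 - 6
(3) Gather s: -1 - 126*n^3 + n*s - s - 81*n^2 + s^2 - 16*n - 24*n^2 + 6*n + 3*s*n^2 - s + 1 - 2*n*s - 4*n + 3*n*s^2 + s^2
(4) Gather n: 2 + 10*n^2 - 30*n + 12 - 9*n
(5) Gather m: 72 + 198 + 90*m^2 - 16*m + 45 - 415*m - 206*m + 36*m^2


(1) = 24*w^2 - 14*w + 2
(2) = 18*l^2 - 12*l + n^2 + n*(1 - 9*l) - 6
(3) = -126*n^3 - 105*n^2 - 14*n + s^2*(3*n + 2) + s*(3*n^2 - n - 2)
(4) = 10*n^2 - 39*n + 14
(5) = 126*m^2 - 637*m + 315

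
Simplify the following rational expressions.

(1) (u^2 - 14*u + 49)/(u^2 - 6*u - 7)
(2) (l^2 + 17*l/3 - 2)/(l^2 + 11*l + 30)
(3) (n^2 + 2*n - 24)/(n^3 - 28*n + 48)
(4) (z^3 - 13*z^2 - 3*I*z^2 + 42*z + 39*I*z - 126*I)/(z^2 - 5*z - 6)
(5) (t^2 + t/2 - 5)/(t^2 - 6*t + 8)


(1) = (u - 7)/(u + 1)
(2) = (3*l - 1)/(3*l + 15)
(3) = 1/(n - 2)
(4) = (z^2 + z*(-7 - 3*I) + 21*I)/(z + 1)
(5) = (2*t + 5)/(2*t - 8)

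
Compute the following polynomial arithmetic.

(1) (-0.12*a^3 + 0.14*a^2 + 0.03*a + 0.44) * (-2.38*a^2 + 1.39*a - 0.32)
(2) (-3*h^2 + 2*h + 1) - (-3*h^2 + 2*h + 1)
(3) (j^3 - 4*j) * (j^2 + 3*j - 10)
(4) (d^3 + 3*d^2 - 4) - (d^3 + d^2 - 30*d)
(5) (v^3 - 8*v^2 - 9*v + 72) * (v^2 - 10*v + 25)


(1) = 0.2856*a^5 - 0.5*a^4 + 0.1616*a^3 - 1.0503*a^2 + 0.602*a - 0.1408
(2) = 0
(3) = j^5 + 3*j^4 - 14*j^3 - 12*j^2 + 40*j
(4) = 2*d^2 + 30*d - 4
(5) = v^5 - 18*v^4 + 96*v^3 - 38*v^2 - 945*v + 1800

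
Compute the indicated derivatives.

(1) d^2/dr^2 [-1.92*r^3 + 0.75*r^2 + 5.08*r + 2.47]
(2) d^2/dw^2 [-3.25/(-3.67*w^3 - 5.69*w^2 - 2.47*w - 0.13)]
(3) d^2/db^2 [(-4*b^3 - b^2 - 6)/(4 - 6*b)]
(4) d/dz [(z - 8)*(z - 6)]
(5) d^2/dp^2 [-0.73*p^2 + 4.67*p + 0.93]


(1) = 1.5 - 11.52*r
(2) = (-(71.565*w + 36.985)*(3.67*w^3 + 5.69*w^2 + 2.47*w + 0.13) + 3.25*(11.01*w^2 + 11.38*w + 2.47)*(22.02*w^2 + 22.76*w + 4.94))/(3.67*w^3 + 5.69*w^2 + 2.47*w + 0.13)^3
(3) = 2*(18*b^3 - 36*b^2 + 24*b + 29)/(27*b^3 - 54*b^2 + 36*b - 8)
(4) = 2*z - 14
(5) = -1.46000000000000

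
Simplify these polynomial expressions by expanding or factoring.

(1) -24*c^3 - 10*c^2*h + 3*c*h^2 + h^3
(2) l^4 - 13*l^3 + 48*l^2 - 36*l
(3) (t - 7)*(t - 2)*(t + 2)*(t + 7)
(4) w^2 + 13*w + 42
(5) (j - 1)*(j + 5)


(1) = (-3*c + h)*(2*c + h)*(4*c + h)
(2) = l*(l - 6)^2*(l - 1)
(3) = t^4 - 53*t^2 + 196
(4) = (w + 6)*(w + 7)
(5) = j^2 + 4*j - 5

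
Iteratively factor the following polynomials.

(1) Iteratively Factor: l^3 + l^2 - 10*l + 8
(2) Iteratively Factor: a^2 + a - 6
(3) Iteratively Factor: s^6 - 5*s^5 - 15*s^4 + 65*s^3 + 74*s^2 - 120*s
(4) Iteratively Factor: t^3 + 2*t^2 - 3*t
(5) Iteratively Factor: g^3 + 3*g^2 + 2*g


(1) = (l - 1)*(l^2 + 2*l - 8) = (l - 2)*(l - 1)*(l + 4)
(2) = (a - 2)*(a + 3)
(3) = (s - 1)*(s^5 - 4*s^4 - 19*s^3 + 46*s^2 + 120*s) = s*(s - 1)*(s^4 - 4*s^3 - 19*s^2 + 46*s + 120) = s*(s - 4)*(s - 1)*(s^3 - 19*s - 30) = s*(s - 5)*(s - 4)*(s - 1)*(s^2 + 5*s + 6) = s*(s - 5)*(s - 4)*(s - 1)*(s + 2)*(s + 3)
(4) = (t)*(t^2 + 2*t - 3) = t*(t + 3)*(t - 1)
(5) = (g + 1)*(g^2 + 2*g) = (g + 1)*(g + 2)*(g)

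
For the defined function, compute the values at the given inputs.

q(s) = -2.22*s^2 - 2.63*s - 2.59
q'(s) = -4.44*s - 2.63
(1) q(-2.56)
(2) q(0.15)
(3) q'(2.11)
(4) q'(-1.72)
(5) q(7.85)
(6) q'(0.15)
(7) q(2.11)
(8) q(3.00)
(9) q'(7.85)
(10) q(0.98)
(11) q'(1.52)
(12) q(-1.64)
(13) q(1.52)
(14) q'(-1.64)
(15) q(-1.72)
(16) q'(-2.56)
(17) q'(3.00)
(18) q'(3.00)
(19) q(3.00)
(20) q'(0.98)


(1) = -10.41
(2) = -3.03
(3) = -12.00
(4) = 5.01
(5) = -160.04
(6) = -3.30
(7) = -18.02
(8) = -30.46
(9) = -37.48
(10) = -7.30
(11) = -9.38
(12) = -4.25
(13) = -11.72
(14) = 4.65
(15) = -4.63
(16) = 8.74
(17) = -15.95
(18) = -15.95
(19) = -30.46
(20) = -6.98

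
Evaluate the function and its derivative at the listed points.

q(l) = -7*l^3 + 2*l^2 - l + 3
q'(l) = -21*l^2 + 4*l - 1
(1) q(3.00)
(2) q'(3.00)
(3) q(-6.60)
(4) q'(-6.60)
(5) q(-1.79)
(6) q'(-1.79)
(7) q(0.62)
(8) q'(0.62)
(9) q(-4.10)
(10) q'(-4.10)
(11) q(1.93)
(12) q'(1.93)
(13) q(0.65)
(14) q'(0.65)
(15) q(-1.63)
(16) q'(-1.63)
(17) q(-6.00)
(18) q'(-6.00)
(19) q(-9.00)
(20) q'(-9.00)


(1) = -171.00
(2) = -178.00
(3) = 2109.19
(4) = -942.16
(5) = 51.35
(6) = -75.45
(7) = 1.48
(8) = -6.59
(9) = 523.17
(10) = -370.41
(11) = -41.80
(12) = -71.50
(13) = 1.27
(14) = -7.27
(15) = 40.26
(16) = -63.31
(17) = 1593.00
(18) = -781.00
(19) = 5277.00
(20) = -1738.00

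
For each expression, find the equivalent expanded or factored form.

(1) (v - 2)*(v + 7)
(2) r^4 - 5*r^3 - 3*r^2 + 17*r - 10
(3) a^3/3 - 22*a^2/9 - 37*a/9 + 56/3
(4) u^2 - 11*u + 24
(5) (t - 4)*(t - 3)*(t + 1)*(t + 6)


(1) = v^2 + 5*v - 14
(2) = (r - 5)*(r - 1)^2*(r + 2)
(3) = (a/3 + 1)*(a - 8)*(a - 7/3)
(4) = (u - 8)*(u - 3)
(5) = t^4 - 31*t^2 + 42*t + 72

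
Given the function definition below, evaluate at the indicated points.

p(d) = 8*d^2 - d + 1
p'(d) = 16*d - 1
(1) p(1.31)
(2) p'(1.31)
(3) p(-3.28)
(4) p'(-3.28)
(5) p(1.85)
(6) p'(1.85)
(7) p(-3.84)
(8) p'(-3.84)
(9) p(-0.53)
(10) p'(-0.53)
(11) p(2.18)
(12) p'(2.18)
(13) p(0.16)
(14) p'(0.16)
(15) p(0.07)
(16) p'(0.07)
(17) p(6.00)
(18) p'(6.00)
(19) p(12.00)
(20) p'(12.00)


(1) = 13.42
(2) = 19.96
(3) = 90.35
(4) = -53.48
(5) = 26.53
(6) = 28.60
(7) = 122.80
(8) = -62.44
(9) = 3.78
(10) = -9.48
(11) = 36.84
(12) = 33.88
(13) = 1.04
(14) = 1.56
(15) = 0.97
(16) = 0.12
(17) = 283.00
(18) = 95.00
(19) = 1141.00
(20) = 191.00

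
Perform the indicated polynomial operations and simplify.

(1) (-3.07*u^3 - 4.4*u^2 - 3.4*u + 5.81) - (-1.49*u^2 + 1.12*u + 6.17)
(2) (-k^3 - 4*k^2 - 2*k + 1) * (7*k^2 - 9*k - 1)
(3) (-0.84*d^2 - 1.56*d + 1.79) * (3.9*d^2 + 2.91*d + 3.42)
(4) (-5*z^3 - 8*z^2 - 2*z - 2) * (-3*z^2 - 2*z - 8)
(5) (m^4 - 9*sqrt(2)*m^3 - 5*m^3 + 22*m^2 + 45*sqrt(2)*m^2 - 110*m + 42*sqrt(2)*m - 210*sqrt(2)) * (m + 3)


(1) = -3.07*u^3 - 2.91*u^2 - 4.52*u - 0.36
(2) = -7*k^5 - 19*k^4 + 23*k^3 + 29*k^2 - 7*k - 1
(3) = -3.276*d^4 - 8.5284*d^3 - 0.4314*d^2 - 0.1263*d + 6.1218
(4) = 15*z^5 + 34*z^4 + 62*z^3 + 74*z^2 + 20*z + 16
(5) = m^5 - 9*sqrt(2)*m^4 - 2*m^4 + 7*m^3 + 18*sqrt(2)*m^3 - 44*m^2 + 177*sqrt(2)*m^2 - 330*m - 84*sqrt(2)*m - 630*sqrt(2)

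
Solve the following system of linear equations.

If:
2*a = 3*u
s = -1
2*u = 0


Then:
a = 0
s = -1
u = 0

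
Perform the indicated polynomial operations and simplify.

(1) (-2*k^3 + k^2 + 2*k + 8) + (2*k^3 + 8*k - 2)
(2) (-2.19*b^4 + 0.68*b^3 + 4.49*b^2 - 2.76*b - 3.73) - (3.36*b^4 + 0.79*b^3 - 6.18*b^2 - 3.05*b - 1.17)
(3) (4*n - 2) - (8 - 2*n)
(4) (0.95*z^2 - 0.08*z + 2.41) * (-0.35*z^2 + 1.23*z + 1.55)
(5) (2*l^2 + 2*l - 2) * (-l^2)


(1) = k^2 + 10*k + 6
(2) = -5.55*b^4 - 0.11*b^3 + 10.67*b^2 + 0.29*b - 2.56
(3) = 6*n - 10
(4) = -0.3325*z^4 + 1.1965*z^3 + 0.5306*z^2 + 2.8403*z + 3.7355
(5) = -2*l^4 - 2*l^3 + 2*l^2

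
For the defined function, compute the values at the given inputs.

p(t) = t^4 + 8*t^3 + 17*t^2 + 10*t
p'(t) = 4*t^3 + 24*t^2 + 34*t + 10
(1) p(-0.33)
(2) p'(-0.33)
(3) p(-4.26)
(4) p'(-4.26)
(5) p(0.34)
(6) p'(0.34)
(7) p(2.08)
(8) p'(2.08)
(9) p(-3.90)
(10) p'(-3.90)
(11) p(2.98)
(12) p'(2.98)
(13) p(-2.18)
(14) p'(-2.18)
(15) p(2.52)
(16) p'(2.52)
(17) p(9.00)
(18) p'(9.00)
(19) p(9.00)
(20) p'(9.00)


(1) = -1.72
(2) = 1.25
(3) = -23.23
(4) = -8.53
(5) = 5.69
(6) = 24.49
(7) = 185.06
(8) = 220.55
(9) = -23.64
(10) = 5.16
(11) = 471.34
(12) = 430.30
(13) = -1.31
(14) = 8.50
(15) = 301.51
(16) = 312.10
(17) = 13860.00
(18) = 5176.00
(19) = 13860.00
(20) = 5176.00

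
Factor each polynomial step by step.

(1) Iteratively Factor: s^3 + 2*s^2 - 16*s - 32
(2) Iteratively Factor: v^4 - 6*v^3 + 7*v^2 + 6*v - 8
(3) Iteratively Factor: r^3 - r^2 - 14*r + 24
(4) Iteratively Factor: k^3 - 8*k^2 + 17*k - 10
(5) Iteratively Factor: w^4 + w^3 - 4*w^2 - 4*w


(1) = (s + 2)*(s^2 - 16) = (s + 2)*(s + 4)*(s - 4)
(2) = (v - 2)*(v^3 - 4*v^2 - v + 4) = (v - 2)*(v + 1)*(v^2 - 5*v + 4) = (v - 4)*(v - 2)*(v + 1)*(v - 1)
(3) = (r + 4)*(r^2 - 5*r + 6) = (r - 3)*(r + 4)*(r - 2)
(4) = (k - 1)*(k^2 - 7*k + 10) = (k - 2)*(k - 1)*(k - 5)
(5) = (w + 2)*(w^3 - w^2 - 2*w) = (w - 2)*(w + 2)*(w^2 + w) = (w - 2)*(w + 1)*(w + 2)*(w)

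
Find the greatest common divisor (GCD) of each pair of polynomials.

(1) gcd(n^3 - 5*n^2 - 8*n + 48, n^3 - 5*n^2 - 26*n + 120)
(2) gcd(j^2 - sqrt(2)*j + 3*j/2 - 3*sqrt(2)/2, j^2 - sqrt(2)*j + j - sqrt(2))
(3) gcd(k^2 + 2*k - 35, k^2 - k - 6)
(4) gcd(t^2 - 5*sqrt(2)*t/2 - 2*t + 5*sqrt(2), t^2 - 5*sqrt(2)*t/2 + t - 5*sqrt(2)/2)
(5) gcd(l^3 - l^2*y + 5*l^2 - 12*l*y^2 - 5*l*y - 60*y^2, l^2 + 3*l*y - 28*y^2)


(1) = gcd((n - 4)^2*(n + 3), (n - 6)*(n - 4)*(n + 5)) = n - 4
(2) = j - sqrt(2)
(3) = 1
(4) = gcd((t - 2)*(t - 5*sqrt(2)/2), (t + 1)*(t - 5*sqrt(2)/2)) = t - 5*sqrt(2)/2
(5) = gcd((l + 5)*(l - 4*y)*(l + 3*y), (l - 4*y)*(l + 7*y)) = -l + 4*y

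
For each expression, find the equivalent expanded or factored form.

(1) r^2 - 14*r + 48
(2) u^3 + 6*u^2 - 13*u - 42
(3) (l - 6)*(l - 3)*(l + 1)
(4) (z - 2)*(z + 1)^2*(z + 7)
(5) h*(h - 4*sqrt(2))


(1) = (r - 8)*(r - 6)
(2) = (u - 3)*(u + 2)*(u + 7)
(3) = l^3 - 8*l^2 + 9*l + 18
(4) = z^4 + 7*z^3 - 3*z^2 - 23*z - 14
(5) = h^2 - 4*sqrt(2)*h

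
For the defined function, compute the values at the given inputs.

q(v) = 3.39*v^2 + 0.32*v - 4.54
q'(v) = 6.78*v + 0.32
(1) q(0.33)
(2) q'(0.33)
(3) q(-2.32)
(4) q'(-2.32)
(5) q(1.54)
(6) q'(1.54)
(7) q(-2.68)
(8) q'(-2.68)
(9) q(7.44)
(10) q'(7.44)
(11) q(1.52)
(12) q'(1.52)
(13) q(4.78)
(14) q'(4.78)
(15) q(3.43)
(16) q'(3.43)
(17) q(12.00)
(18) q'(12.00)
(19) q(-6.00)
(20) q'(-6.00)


(1) = -4.07
(2) = 2.56
(3) = 12.96
(4) = -15.41
(5) = 3.99
(6) = 10.76
(7) = 18.95
(8) = -17.85
(9) = 185.49
(10) = 50.76
(11) = 3.78
(12) = 10.63
(13) = 74.45
(14) = 32.73
(15) = 36.44
(16) = 23.58
(17) = 487.46
(18) = 81.68
(19) = 115.58
(20) = -40.36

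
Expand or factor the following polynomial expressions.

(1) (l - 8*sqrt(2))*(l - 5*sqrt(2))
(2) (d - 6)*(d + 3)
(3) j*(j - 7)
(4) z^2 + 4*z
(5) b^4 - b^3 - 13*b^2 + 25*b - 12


(1) = l^2 - 13*sqrt(2)*l + 80
(2) = d^2 - 3*d - 18
(3) = j^2 - 7*j
(4) = z*(z + 4)
(5) = (b - 3)*(b - 1)^2*(b + 4)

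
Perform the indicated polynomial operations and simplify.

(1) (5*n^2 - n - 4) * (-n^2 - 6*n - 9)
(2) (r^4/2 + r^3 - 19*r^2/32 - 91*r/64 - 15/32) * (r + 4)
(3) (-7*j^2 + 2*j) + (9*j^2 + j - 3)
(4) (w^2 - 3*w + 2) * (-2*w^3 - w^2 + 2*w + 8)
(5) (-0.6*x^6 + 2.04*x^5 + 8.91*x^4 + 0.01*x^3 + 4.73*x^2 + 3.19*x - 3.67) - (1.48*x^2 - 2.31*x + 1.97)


(1) = -5*n^4 - 29*n^3 - 35*n^2 + 33*n + 36
(2) = r^5/2 + 3*r^4 + 109*r^3/32 - 243*r^2/64 - 197*r/32 - 15/8
(3) = 2*j^2 + 3*j - 3
(4) = -2*w^5 + 5*w^4 + w^3 - 20*w + 16
(5) = -0.6*x^6 + 2.04*x^5 + 8.91*x^4 + 0.01*x^3 + 3.25*x^2 + 5.5*x - 5.64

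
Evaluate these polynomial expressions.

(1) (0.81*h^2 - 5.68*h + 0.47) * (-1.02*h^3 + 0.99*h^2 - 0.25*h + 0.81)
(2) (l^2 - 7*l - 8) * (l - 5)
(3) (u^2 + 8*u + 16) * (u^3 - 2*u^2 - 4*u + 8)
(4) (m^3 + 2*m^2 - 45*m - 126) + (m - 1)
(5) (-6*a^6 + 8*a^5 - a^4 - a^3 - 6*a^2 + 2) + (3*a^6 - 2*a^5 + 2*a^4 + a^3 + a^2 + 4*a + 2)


(1) = -0.8262*h^5 + 6.5955*h^4 - 6.3051*h^3 + 2.5414*h^2 - 4.7183*h + 0.3807
(2) = l^3 - 12*l^2 + 27*l + 40
(3) = u^5 + 6*u^4 - 4*u^3 - 56*u^2 + 128
(4) = m^3 + 2*m^2 - 44*m - 127
(5) = -3*a^6 + 6*a^5 + a^4 - 5*a^2 + 4*a + 4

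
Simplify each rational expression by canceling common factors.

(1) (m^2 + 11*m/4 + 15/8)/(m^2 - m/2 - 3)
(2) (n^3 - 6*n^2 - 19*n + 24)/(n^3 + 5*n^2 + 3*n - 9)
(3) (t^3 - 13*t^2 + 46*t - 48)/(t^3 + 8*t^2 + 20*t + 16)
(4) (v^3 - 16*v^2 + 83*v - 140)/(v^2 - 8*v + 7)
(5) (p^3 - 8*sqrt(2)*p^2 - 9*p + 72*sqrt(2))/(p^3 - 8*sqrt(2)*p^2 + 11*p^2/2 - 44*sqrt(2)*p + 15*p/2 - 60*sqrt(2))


(1) = (4*m + 5)/(4*m - 8)
(2) = (n - 8)/(n + 3)
(3) = (t^3 - 13*t^2 + 46*t - 48)/(t^3 + 8*t^2 + 20*t + 16)
(4) = (v^2 - 9*v + 20)/(v - 1)
(5) = (2*p - 6)/(2*p + 5)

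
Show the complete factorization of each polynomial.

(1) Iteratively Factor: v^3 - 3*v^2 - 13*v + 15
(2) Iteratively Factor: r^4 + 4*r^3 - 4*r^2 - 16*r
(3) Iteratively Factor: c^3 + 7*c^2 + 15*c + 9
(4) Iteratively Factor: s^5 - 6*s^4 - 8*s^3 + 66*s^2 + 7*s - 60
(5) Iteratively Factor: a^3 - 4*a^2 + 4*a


(1) = (v - 5)*(v^2 + 2*v - 3) = (v - 5)*(v - 1)*(v + 3)
(2) = (r)*(r^3 + 4*r^2 - 4*r - 16) = r*(r - 2)*(r^2 + 6*r + 8) = r*(r - 2)*(r + 2)*(r + 4)
(3) = (c + 3)*(c^2 + 4*c + 3) = (c + 3)^2*(c + 1)
(4) = (s - 5)*(s^4 - s^3 - 13*s^2 + s + 12) = (s - 5)*(s - 1)*(s^3 - 13*s - 12) = (s - 5)*(s - 4)*(s - 1)*(s^2 + 4*s + 3) = (s - 5)*(s - 4)*(s - 1)*(s + 1)*(s + 3)
(5) = (a - 2)*(a^2 - 2*a) = a*(a - 2)*(a - 2)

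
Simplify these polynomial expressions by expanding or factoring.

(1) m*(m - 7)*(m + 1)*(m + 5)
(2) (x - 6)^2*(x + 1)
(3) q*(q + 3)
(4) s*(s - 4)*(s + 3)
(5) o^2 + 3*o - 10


(1) = m^4 - m^3 - 37*m^2 - 35*m
(2) = x^3 - 11*x^2 + 24*x + 36
(3) = q^2 + 3*q
(4) = s^3 - s^2 - 12*s
(5) = (o - 2)*(o + 5)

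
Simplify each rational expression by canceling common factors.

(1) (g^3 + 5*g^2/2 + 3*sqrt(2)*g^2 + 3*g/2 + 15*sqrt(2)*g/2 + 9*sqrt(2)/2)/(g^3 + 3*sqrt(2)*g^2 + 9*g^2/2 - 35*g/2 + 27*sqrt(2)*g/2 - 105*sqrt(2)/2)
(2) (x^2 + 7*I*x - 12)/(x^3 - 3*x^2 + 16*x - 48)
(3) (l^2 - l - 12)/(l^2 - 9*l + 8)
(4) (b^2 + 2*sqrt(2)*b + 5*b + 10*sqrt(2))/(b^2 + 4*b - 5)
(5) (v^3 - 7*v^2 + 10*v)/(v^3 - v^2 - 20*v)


(1) = (4*g^2 + 10*g + 6)/(4*g^2 + 18*g - 70)
(2) = (x + 3*I)/(x^2 + x*(-3 - 4*I) + 12*I)
(3) = (l^2 - l - 12)/(l^2 - 9*l + 8)
(4) = (b + 2*sqrt(2))/(b - 1)
(5) = (v - 2)/(v + 4)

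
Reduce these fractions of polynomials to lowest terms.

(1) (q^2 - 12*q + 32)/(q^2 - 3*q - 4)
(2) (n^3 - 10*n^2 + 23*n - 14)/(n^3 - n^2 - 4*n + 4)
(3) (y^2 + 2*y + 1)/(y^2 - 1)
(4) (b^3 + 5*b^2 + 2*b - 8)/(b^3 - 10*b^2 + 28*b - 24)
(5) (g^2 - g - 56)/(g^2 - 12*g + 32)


(1) = (q - 8)/(q + 1)
(2) = (n - 7)/(n + 2)
(3) = (y + 1)/(y - 1)
(4) = (b^3 + 5*b^2 + 2*b - 8)/(b^3 - 10*b^2 + 28*b - 24)
(5) = (g + 7)/(g - 4)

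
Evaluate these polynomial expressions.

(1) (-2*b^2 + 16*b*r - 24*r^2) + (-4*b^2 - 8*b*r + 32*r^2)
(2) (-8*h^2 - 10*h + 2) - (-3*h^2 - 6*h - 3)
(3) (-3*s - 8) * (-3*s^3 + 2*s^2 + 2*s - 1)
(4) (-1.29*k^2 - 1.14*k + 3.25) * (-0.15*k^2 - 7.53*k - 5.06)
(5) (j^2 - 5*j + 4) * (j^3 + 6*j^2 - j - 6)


(1) = -6*b^2 + 8*b*r + 8*r^2
(2) = -5*h^2 - 4*h + 5
(3) = 9*s^4 + 18*s^3 - 22*s^2 - 13*s + 8
(4) = 0.1935*k^4 + 9.8847*k^3 + 14.6241*k^2 - 18.7041*k - 16.445
(5) = j^5 + j^4 - 27*j^3 + 23*j^2 + 26*j - 24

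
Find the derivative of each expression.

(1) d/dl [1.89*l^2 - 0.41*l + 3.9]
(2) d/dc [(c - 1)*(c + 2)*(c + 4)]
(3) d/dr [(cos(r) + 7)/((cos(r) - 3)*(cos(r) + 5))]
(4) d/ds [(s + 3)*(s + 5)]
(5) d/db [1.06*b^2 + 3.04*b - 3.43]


(1) = 3.78*l - 0.41
(2) = 3*c^2 + 10*c + 2
(3) = (cos(r)^2 + 14*cos(r) + 29)*sin(r)/((cos(r) - 3)^2*(cos(r) + 5)^2)
(4) = 2*s + 8
(5) = 2.12*b + 3.04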